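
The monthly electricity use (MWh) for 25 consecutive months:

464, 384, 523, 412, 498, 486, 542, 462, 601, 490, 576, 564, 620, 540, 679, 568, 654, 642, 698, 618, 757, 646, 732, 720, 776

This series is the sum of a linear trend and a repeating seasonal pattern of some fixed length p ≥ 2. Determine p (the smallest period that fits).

First differences y_{t+1} − y_t: -80, 139, -111, 86, -12, 56, -80, 139, -111, 86, -12, 56, -80, 139, …
The difference pattern repeats every 6 terms and not for any smaller step, so p = 6.

6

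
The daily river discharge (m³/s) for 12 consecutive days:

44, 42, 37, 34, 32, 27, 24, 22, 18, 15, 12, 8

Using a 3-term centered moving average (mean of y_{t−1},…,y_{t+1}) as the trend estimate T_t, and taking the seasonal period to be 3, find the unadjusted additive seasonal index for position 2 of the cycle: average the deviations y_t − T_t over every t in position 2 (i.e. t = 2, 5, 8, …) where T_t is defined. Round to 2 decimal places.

0.75

Season position 2 occurs at t = 2, 5, 8, 11 (where T_t is defined).
t=2: T_2 = 41.0000; y_2 − T_2 = 42 − 41.0000 = 1.0000
t=5: T_5 = 31.0000; y_5 − T_5 = 32 − 31.0000 = 1.0000
t=8: T_8 = 21.3333; y_8 − T_8 = 22 − 21.3333 = 0.6667
t=11: T_11 = 11.6667; y_11 − T_11 = 12 − 11.6667 = 0.3333
Mean deviation: (1.0000 + 1.0000 + 0.6667 + 0.3333) / 4 = 0.75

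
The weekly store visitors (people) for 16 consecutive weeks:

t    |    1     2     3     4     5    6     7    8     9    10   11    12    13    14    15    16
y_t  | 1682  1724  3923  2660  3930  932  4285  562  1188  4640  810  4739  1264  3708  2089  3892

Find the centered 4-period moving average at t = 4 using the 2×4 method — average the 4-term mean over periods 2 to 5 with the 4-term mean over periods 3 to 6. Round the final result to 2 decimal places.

Sum over 2–5: 1724 + 3923 + 2660 + 3930 = 12237
Sum over 3–6: 3923 + 2660 + 3930 + 932 = 11445
CMA at t=4 = (12237 + 11445) / (2·4) = 23682 / 8 = 2960.25

2960.25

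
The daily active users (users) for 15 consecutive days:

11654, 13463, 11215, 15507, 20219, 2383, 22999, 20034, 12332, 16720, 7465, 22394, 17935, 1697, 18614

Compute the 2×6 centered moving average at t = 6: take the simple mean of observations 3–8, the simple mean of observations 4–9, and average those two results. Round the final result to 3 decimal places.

15485.917

Sum over 3–8: 11215 + 15507 + 20219 + 2383 + 22999 + 20034 = 92357
Sum over 4–9: 15507 + 20219 + 2383 + 22999 + 20034 + 12332 = 93474
CMA at t=6 = (92357 + 93474) / (2·6) = 185831 / 12 = 15485.917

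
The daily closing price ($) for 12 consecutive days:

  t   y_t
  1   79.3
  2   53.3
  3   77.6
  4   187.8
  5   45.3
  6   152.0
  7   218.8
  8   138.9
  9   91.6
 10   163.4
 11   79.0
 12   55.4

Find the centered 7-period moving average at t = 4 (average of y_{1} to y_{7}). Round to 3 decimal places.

116.300

Sum of periods 1–7: 79.3 + 53.3 + 77.6 + 187.8 + 45.3 + 152.0 + 218.8 = 814.1
Divide by 7: 814.1 / 7 = 116.300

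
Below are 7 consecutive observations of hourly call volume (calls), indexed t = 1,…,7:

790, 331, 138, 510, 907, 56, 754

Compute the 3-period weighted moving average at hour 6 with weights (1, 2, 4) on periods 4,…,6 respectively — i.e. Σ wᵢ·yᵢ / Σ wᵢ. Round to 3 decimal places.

Weighted sum: 1·510 + 2·907 + 4·56 = 510 + 1814 + 224 = 2548
Weight total: 1 + 2 + 4 = 7
WMA = 2548 / 7 = 364.000

364.000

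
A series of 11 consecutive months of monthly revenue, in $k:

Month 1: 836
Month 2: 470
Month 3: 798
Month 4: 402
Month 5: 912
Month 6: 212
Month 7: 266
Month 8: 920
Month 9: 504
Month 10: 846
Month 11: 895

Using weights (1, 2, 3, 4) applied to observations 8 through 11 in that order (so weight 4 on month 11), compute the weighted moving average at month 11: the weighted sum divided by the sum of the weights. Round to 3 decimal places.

804.600

Weighted sum: 1·920 + 2·504 + 3·846 + 4·895 = 920 + 1008 + 2538 + 3580 = 8046
Weight total: 1 + 2 + 3 + 4 = 10
WMA = 8046 / 10 = 804.600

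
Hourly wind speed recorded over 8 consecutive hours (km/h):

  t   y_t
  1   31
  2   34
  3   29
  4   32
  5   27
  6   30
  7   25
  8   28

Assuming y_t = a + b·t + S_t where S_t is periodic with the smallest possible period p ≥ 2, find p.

First differences y_{t+1} − y_t: 3, -5, 3, -5, 3, -5, …
The difference pattern repeats every 2 terms and not for any smaller step, so p = 2.

2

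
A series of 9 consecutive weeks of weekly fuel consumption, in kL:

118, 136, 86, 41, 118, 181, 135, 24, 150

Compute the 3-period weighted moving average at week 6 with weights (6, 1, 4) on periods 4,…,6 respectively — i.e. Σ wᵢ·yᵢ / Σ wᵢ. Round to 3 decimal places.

Weighted sum: 6·41 + 1·118 + 4·181 = 246 + 118 + 724 = 1088
Weight total: 6 + 1 + 4 = 11
WMA = 1088 / 11 = 98.909

98.909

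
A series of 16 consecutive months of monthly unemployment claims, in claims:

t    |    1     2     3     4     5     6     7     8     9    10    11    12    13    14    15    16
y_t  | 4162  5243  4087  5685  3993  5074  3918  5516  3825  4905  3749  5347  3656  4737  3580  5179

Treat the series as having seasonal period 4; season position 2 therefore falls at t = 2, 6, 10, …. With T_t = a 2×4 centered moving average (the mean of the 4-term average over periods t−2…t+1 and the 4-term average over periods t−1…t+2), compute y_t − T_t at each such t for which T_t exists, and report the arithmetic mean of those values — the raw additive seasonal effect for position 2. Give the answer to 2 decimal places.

Season position 2 occurs at t = 6, 10, 14 (where T_t is defined).
t=6: T_6 = 4646.3750; y_6 − T_6 = 5074 − 4646.3750 = 427.6250
t=10: T_10 = 4477.6250; y_10 − T_10 = 4905 − 4477.6250 = 427.3750
t=14: T_14 = 4309.0000; y_14 − T_14 = 4737 − 4309.0000 = 428.0000
Mean deviation: (427.6250 + 427.3750 + 428.0000) / 3 = 427.67

427.67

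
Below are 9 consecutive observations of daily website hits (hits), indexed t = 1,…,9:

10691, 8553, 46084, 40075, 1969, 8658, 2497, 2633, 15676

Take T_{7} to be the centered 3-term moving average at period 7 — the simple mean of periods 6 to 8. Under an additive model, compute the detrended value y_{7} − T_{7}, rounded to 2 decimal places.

Trend T_7 = (8658 + 2497 + 2633) / 3 = 13788/3 = 4596.0000
Detrended value: 2497 − 4596.0000 = -2099.00

-2099.00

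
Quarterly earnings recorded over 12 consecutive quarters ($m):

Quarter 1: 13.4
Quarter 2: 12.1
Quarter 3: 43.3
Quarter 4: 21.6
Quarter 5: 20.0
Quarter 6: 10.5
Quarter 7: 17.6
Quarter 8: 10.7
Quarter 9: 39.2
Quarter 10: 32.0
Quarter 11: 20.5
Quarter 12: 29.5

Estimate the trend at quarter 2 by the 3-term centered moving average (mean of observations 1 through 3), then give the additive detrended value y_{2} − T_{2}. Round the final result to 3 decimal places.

-10.833

Trend T_2 = (13.4 + 12.1 + 43.3) / 3 = 68.8/3 = 22.93333
Detrended value: 12.1 − 22.93333 = -10.833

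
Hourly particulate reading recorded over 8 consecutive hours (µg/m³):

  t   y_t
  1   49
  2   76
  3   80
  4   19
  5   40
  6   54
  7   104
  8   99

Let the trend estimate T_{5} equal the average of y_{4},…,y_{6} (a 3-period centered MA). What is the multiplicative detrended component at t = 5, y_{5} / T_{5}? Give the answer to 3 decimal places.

Trend T_5 = (19 + 40 + 54) / 3 = 113/3 = 37.66667
Ratio to trend: 40 / 37.66667 = 1.062

1.062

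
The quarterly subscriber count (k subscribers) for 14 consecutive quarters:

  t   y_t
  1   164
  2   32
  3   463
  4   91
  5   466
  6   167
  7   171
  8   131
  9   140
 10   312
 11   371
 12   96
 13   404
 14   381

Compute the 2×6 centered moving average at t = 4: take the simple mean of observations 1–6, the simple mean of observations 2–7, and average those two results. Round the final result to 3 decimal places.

231.083

Sum over 1–6: 164 + 32 + 463 + 91 + 466 + 167 = 1383
Sum over 2–7: 32 + 463 + 91 + 466 + 167 + 171 = 1390
CMA at t=4 = (1383 + 1390) / (2·6) = 2773 / 12 = 231.083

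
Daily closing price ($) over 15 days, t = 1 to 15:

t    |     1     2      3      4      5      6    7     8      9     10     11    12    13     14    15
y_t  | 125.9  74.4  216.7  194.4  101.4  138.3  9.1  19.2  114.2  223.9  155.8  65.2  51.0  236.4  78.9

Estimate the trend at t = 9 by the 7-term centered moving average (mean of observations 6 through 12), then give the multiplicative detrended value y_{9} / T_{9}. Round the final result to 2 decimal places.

Trend T_9 = (138.3 + 9.1 + 19.2 + 114.2 + 223.9 + 155.8 + 65.2) / 7 = 725.7/7 = 103.6714
Ratio to trend: 114.2 / 103.6714 = 1.10

1.10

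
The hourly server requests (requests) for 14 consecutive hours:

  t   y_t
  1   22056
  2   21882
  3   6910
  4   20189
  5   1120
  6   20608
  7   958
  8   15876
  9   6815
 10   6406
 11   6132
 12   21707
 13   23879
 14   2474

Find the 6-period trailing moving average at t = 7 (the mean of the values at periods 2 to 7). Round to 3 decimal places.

11944.500

Sum of periods 2–7: 21882 + 6910 + 20189 + 1120 + 20608 + 958 = 71667
Divide by 6: 71667 / 6 = 11944.500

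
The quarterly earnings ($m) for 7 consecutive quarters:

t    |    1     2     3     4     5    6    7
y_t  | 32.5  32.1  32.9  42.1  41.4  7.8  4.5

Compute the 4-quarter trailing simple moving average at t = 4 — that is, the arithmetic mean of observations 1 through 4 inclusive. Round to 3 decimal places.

Sum of periods 1–4: 32.5 + 32.1 + 32.9 + 42.1 = 139.6
Divide by 4: 139.6 / 4 = 34.900

34.900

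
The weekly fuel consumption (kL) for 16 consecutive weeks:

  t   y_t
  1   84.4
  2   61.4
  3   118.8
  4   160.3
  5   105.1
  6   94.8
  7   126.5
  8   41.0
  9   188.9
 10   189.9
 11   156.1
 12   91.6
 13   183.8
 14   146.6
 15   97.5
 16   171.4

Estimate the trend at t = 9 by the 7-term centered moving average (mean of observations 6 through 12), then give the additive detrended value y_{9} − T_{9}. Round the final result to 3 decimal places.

Trend T_9 = (94.8 + 126.5 + 41.0 + 188.9 + 189.9 + 156.1 + 91.6) / 7 = 888.8/7 = 126.97143
Detrended value: 188.9 − 126.97143 = 61.929

61.929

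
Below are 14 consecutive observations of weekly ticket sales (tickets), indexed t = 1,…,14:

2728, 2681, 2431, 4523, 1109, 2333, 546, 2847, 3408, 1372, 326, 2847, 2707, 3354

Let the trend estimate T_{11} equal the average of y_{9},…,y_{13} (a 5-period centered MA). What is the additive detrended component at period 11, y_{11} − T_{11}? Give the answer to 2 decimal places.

Trend T_11 = (3408 + 1372 + 326 + 2847 + 2707) / 5 = 10660/5 = 2132.0000
Detrended value: 326 − 2132.0000 = -1806.00

-1806.00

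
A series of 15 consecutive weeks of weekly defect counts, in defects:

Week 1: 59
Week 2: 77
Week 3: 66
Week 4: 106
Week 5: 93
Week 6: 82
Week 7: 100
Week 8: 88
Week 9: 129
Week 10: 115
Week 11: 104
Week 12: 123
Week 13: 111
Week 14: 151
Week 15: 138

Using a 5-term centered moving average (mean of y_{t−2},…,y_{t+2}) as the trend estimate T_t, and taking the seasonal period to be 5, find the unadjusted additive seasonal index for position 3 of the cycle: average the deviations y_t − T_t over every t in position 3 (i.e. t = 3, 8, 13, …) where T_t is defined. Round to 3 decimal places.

-14.467

Season position 3 occurs at t = 3, 8, 13 (where T_t is defined).
t=3: T_3 = 80.20000; y_3 − T_3 = 66 − 80.20000 = -14.20000
t=8: T_8 = 102.80000; y_8 − T_8 = 88 − 102.80000 = -14.80000
t=13: T_13 = 125.40000; y_13 − T_13 = 111 − 125.40000 = -14.40000
Mean deviation: (-14.20000 + -14.80000 + -14.40000) / 3 = -14.467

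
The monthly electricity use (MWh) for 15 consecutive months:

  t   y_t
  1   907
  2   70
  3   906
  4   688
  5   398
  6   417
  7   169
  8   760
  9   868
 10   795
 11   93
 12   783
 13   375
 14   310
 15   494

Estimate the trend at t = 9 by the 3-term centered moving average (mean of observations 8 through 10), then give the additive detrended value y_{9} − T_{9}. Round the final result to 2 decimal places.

60.33

Trend T_9 = (760 + 868 + 795) / 3 = 2423/3 = 807.6667
Detrended value: 868 − 807.6667 = 60.33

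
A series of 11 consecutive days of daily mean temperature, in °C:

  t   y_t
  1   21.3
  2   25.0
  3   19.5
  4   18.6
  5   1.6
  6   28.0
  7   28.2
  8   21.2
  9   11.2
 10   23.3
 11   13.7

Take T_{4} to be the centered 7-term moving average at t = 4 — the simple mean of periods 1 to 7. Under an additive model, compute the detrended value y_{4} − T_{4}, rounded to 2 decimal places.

Trend T_4 = (21.3 + 25.0 + 19.5 + 18.6 + 1.6 + 28.0 + 28.2) / 7 = 142.2/7 = 20.3143
Detrended value: 18.6 − 20.3143 = -1.71

-1.71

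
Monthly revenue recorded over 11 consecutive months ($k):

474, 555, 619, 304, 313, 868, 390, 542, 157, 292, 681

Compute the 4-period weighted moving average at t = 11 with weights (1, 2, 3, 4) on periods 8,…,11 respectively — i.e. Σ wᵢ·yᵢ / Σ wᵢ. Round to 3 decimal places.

445.600

Weighted sum: 1·542 + 2·157 + 3·292 + 4·681 = 542 + 314 + 876 + 2724 = 4456
Weight total: 1 + 2 + 3 + 4 = 10
WMA = 4456 / 10 = 445.600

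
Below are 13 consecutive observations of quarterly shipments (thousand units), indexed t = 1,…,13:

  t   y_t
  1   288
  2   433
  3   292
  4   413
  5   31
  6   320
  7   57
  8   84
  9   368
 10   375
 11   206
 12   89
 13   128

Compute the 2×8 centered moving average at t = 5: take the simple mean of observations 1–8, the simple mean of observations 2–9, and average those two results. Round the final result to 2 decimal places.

244.75

Sum over 1–8: 288 + 433 + 292 + 413 + 31 + 320 + 57 + 84 = 1918
Sum over 2–9: 433 + 292 + 413 + 31 + 320 + 57 + 84 + 368 = 1998
CMA at t=5 = (1918 + 1998) / (2·8) = 3916 / 16 = 244.75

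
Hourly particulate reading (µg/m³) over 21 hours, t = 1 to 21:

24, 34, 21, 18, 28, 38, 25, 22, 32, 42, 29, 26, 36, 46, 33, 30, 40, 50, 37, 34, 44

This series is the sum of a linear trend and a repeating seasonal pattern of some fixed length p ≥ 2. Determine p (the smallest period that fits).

First differences y_{t+1} − y_t: 10, -13, -3, 10, 10, -13, -3, 10, 10, -13, …
The difference pattern repeats every 4 terms and not for any smaller step, so p = 4.

4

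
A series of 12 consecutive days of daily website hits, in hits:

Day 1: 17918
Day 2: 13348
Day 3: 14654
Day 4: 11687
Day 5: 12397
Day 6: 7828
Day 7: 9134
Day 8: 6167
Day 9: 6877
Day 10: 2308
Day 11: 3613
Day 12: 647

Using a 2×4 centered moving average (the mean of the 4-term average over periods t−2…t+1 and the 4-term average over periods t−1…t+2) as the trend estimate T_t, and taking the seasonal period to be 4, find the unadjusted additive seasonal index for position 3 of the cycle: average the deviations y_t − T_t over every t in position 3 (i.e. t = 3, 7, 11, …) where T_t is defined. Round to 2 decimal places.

942.44

Season position 3 occurs at t = 3, 7 (where T_t is defined).
t=3: T_3 = 13711.6250; y_3 − T_3 = 14654 − 13711.6250 = 942.3750
t=7: T_7 = 8191.5000; y_7 − T_7 = 9134 − 8191.5000 = 942.5000
Mean deviation: (942.3750 + 942.5000) / 2 = 942.44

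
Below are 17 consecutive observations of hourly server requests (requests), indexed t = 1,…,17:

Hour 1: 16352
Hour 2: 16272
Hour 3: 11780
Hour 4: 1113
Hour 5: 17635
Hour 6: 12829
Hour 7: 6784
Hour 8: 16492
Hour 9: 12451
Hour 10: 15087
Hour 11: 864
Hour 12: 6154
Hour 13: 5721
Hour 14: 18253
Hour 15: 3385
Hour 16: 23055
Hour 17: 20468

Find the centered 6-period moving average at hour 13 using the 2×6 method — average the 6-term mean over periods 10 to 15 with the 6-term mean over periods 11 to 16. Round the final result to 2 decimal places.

8908.00

Sum over 10–15: 15087 + 864 + 6154 + 5721 + 18253 + 3385 = 49464
Sum over 11–16: 864 + 6154 + 5721 + 18253 + 3385 + 23055 = 57432
CMA at t=13 = (49464 + 57432) / (2·6) = 106896 / 12 = 8908.00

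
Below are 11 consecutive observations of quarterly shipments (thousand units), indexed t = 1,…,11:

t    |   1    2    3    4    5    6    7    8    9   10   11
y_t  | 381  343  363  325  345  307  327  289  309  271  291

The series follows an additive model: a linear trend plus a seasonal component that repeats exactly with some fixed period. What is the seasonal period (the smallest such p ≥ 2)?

First differences y_{t+1} − y_t: -38, 20, -38, 20, -38, 20, …
The difference pattern repeats every 2 terms and not for any smaller step, so p = 2.

2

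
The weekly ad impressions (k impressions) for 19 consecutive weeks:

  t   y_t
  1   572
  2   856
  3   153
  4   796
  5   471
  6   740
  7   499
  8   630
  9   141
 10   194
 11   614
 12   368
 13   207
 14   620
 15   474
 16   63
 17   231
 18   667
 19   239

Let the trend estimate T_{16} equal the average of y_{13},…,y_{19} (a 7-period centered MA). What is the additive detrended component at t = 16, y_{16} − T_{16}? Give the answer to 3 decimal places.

-294.286

Trend T_16 = (207 + 620 + 474 + 63 + 231 + 667 + 239) / 7 = 2501/7 = 357.28571
Detrended value: 63 − 357.28571 = -294.286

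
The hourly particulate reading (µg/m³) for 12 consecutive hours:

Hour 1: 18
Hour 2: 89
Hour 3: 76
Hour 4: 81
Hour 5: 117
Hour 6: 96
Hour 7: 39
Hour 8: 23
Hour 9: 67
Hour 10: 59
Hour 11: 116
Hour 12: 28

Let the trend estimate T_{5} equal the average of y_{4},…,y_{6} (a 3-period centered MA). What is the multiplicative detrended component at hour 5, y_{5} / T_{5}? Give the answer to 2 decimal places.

Trend T_5 = (81 + 117 + 96) / 3 = 294/3 = 98.0000
Ratio to trend: 117 / 98.0000 = 1.19

1.19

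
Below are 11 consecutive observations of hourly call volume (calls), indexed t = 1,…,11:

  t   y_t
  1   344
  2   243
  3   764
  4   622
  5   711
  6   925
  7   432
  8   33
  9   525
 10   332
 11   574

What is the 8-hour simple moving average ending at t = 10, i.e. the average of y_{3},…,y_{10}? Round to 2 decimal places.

Sum of periods 3–10: 764 + 622 + 711 + 925 + 432 + 33 + 525 + 332 = 4344
Divide by 8: 4344 / 8 = 543.00

543.00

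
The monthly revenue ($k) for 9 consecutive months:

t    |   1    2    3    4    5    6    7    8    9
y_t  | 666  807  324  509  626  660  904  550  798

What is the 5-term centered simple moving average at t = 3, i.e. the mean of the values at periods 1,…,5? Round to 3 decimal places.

Sum of periods 1–5: 666 + 807 + 324 + 509 + 626 = 2932
Divide by 5: 2932 / 5 = 586.400

586.400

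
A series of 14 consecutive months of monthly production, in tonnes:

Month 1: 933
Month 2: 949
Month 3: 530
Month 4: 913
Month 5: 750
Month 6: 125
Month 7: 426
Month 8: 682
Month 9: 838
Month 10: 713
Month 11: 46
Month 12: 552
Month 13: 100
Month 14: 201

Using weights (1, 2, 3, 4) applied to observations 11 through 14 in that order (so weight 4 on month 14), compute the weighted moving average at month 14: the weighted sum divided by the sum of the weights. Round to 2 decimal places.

Weighted sum: 1·46 + 2·552 + 3·100 + 4·201 = 46 + 1104 + 300 + 804 = 2254
Weight total: 1 + 2 + 3 + 4 = 10
WMA = 2254 / 10 = 225.40

225.40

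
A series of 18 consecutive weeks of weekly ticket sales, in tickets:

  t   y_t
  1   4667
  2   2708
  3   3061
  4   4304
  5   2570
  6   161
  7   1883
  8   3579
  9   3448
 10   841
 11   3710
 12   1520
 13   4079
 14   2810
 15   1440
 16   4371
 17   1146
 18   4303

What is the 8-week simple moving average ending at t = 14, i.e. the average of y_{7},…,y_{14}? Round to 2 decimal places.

Sum of periods 7–14: 1883 + 3579 + 3448 + 841 + 3710 + 1520 + 4079 + 2810 = 21870
Divide by 8: 21870 / 8 = 2733.75

2733.75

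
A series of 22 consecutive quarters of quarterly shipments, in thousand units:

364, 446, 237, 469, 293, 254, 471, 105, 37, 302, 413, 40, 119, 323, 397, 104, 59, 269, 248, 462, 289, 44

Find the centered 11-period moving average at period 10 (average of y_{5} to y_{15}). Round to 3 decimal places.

250.364

Sum of periods 5–15: 293 + 254 + 471 + 105 + 37 + 302 + 413 + 40 + 119 + 323 + 397 = 2754
Divide by 11: 2754 / 11 = 250.364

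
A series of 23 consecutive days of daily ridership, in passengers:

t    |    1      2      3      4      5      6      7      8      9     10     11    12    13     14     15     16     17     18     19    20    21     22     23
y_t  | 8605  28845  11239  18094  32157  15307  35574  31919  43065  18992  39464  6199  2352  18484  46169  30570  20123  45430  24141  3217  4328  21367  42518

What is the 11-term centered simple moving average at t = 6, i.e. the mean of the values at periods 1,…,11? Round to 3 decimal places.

25751.000

Sum of periods 1–11: 8605 + 28845 + 11239 + 18094 + 32157 + 15307 + 35574 + 31919 + 43065 + 18992 + 39464 = 283261
Divide by 11: 283261 / 11 = 25751.000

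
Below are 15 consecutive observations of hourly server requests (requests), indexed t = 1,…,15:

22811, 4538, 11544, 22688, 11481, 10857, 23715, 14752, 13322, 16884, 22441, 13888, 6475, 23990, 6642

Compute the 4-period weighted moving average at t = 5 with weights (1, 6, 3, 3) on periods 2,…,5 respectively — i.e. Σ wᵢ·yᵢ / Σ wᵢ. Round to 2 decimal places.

13562.23

Weighted sum: 1·4538 + 6·11544 + 3·22688 + 3·11481 = 4538 + 69264 + 68064 + 34443 = 176309
Weight total: 1 + 6 + 3 + 3 = 13
WMA = 176309 / 13 = 13562.23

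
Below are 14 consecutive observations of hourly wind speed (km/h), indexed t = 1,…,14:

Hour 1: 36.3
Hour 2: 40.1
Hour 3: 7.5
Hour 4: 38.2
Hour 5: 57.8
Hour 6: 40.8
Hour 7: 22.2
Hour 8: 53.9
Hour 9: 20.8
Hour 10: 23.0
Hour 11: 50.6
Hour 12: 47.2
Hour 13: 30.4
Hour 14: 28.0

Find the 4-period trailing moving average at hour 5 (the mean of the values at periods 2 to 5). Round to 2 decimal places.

Sum of periods 2–5: 40.1 + 7.5 + 38.2 + 57.8 = 143.6
Divide by 4: 143.6 / 4 = 35.90

35.90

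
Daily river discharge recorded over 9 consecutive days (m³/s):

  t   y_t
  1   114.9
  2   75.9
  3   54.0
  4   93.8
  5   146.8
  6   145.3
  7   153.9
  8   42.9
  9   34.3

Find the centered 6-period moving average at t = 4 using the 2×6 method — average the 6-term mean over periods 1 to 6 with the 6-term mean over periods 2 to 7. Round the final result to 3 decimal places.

Sum over 1–6: 114.9 + 75.9 + 54.0 + 93.8 + 146.8 + 145.3 = 630.7
Sum over 2–7: 75.9 + 54.0 + 93.8 + 146.8 + 145.3 + 153.9 = 669.7
CMA at t=4 = (630.7 + 669.7) / (2·6) = 1300.4 / 12 = 108.367

108.367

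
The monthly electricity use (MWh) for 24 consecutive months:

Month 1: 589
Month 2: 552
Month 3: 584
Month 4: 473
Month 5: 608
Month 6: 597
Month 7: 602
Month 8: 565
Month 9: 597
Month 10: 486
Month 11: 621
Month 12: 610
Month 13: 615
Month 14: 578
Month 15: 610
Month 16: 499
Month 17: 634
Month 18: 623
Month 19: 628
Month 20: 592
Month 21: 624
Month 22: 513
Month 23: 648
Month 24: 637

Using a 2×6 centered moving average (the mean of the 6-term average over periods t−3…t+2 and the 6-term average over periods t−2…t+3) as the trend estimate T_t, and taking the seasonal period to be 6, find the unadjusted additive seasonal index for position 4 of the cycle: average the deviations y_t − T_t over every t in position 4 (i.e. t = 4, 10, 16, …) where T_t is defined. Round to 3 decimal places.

Season position 4 occurs at t = 4, 10, 16 (where T_t is defined).
t=4: T_4 = 568.25000; y_4 − T_4 = 473 − 568.25000 = -95.25000
t=10: T_10 = 581.25000; y_10 − T_10 = 486 − 581.25000 = -95.25000
t=16: T_16 = 594.25000; y_16 − T_16 = 499 − 594.25000 = -95.25000
Mean deviation: (-95.25000 + -95.25000 + -95.25000) / 3 = -95.250

-95.250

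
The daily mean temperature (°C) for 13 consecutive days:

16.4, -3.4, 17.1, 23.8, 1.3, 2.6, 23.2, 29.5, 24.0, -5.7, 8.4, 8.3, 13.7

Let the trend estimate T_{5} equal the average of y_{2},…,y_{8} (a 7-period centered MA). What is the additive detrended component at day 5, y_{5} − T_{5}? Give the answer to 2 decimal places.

-12.14

Trend T_5 = ((-3.4) + 17.1 + 23.8 + 1.3 + 2.6 + 23.2 + 29.5) / 7 = 94.1/7 = 13.4429
Detrended value: 1.3 − 13.4429 = -12.14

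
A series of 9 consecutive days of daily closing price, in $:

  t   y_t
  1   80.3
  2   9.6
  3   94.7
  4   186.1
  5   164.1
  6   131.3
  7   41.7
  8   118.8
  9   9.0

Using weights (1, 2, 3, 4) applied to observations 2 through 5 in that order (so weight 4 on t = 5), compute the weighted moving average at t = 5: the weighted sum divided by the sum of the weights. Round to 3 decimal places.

141.370

Weighted sum: 1·9.6 + 2·94.7 + 3·186.1 + 4·164.1 = 9.6 + 189.4 + 558.3 + 656.4 = 1413.7
Weight total: 1 + 2 + 3 + 4 = 10
WMA = 1413.7 / 10 = 141.370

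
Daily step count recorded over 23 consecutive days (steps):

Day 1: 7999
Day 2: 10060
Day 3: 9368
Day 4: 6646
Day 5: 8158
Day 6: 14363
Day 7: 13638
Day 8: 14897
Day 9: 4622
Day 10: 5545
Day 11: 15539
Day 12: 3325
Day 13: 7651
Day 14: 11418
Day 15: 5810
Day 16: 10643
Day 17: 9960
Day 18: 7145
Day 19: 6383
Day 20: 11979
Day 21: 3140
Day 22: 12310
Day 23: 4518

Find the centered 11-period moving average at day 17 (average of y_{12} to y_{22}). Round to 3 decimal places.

8160.364

Sum of periods 12–22: 3325 + 7651 + 11418 + 5810 + 10643 + 9960 + 7145 + 6383 + 11979 + 3140 + 12310 = 89764
Divide by 11: 89764 / 11 = 8160.364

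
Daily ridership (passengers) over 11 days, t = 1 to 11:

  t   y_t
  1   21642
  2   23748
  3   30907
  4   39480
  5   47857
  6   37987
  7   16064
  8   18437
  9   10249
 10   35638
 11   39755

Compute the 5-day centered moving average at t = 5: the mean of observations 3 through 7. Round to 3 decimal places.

34459.000

Sum of periods 3–7: 30907 + 39480 + 47857 + 37987 + 16064 = 172295
Divide by 5: 172295 / 5 = 34459.000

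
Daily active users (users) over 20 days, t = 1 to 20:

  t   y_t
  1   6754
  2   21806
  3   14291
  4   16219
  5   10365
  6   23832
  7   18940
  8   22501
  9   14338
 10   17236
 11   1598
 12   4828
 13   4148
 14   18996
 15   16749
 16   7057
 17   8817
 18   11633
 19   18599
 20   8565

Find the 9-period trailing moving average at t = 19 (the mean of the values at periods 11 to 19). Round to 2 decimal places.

10269.44

Sum of periods 11–19: 1598 + 4828 + 4148 + 18996 + 16749 + 7057 + 8817 + 11633 + 18599 = 92425
Divide by 9: 92425 / 9 = 10269.44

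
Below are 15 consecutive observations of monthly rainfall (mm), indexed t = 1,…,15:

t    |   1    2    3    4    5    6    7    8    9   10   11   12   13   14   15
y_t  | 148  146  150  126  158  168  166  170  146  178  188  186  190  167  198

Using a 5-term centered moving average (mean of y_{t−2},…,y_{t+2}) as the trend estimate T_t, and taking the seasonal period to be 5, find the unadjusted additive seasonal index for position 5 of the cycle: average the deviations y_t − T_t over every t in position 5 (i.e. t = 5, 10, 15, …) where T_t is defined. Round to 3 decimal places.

Season position 5 occurs at t = 5, 10 (where T_t is defined).
t=5: T_5 = 153.60000; y_5 − T_5 = 158 − 153.60000 = 4.40000
t=10: T_10 = 173.60000; y_10 − T_10 = 178 − 173.60000 = 4.40000
Mean deviation: (4.40000 + 4.40000) / 2 = 4.400

4.400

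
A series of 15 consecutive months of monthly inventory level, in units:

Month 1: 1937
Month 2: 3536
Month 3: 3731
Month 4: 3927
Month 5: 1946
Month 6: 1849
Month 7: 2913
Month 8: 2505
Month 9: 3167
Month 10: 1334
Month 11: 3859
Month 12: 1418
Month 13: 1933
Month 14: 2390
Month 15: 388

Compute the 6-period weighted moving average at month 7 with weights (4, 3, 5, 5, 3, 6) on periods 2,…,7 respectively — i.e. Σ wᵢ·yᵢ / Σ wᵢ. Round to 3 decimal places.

2989.500

Weighted sum: 4·3536 + 3·3731 + 5·3927 + 5·1946 + 3·1849 + 6·2913 = 14144 + 11193 + 19635 + 9730 + 5547 + 17478 = 77727
Weight total: 4 + 3 + 5 + 5 + 3 + 6 = 26
WMA = 77727 / 26 = 2989.500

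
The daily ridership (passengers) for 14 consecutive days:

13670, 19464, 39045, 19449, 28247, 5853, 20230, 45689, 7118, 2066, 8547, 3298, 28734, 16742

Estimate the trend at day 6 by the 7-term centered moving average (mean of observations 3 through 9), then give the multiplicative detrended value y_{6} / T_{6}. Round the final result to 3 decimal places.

0.247

Trend T_6 = (39045 + 19449 + 28247 + 5853 + 20230 + 45689 + 7118) / 7 = 165631/7 = 23661.57143
Ratio to trend: 5853 / 23661.57143 = 0.247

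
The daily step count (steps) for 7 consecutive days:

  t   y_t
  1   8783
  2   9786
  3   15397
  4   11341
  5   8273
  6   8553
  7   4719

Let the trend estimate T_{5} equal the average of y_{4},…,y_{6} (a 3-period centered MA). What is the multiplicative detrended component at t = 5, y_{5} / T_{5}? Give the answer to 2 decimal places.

0.88

Trend T_5 = (11341 + 8273 + 8553) / 3 = 28167/3 = 9389.0000
Ratio to trend: 8273 / 9389.0000 = 0.88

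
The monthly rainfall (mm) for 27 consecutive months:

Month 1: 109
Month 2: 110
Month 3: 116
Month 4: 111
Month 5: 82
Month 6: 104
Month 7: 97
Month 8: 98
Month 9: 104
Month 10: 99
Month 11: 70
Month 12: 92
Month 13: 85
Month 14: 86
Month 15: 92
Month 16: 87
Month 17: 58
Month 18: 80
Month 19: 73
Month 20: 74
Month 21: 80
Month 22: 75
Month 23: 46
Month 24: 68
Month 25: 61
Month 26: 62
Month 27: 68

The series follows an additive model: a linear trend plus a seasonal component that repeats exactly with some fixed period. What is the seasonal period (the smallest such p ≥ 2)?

First differences y_{t+1} − y_t: 1, 6, -5, -29, 22, -7, 1, 6, -5, -29, 22, -7, 1, 6, …
The difference pattern repeats every 6 terms and not for any smaller step, so p = 6.

6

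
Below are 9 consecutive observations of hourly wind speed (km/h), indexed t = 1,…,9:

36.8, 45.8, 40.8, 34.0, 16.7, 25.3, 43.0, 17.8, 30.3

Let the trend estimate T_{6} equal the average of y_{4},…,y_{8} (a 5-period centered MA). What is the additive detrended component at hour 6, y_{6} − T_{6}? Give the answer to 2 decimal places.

-2.06

Trend T_6 = (34.0 + 16.7 + 25.3 + 43.0 + 17.8) / 5 = 136.8/5 = 27.3600
Detrended value: 25.3 − 27.3600 = -2.06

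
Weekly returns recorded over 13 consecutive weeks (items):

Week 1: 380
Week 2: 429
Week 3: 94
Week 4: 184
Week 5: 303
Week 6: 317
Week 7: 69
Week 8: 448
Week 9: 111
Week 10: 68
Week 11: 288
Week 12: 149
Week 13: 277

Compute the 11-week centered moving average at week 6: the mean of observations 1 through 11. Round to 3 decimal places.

Sum of periods 1–11: 380 + 429 + 94 + 184 + 303 + 317 + 69 + 448 + 111 + 68 + 288 = 2691
Divide by 11: 2691 / 11 = 244.636

244.636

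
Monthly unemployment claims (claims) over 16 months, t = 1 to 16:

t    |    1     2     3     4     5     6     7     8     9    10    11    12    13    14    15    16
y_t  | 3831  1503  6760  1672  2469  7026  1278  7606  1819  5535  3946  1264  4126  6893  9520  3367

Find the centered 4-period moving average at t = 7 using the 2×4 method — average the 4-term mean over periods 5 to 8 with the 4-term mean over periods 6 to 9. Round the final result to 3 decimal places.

4513.500

Sum over 5–8: 2469 + 7026 + 1278 + 7606 = 18379
Sum over 6–9: 7026 + 1278 + 7606 + 1819 = 17729
CMA at t=7 = (18379 + 17729) / (2·4) = 36108 / 8 = 4513.500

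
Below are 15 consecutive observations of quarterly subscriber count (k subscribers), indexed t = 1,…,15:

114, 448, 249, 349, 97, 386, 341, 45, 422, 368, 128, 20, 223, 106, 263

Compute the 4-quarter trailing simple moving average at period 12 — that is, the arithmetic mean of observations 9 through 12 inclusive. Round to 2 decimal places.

234.50

Sum of periods 9–12: 422 + 368 + 128 + 20 = 938
Divide by 4: 938 / 4 = 234.50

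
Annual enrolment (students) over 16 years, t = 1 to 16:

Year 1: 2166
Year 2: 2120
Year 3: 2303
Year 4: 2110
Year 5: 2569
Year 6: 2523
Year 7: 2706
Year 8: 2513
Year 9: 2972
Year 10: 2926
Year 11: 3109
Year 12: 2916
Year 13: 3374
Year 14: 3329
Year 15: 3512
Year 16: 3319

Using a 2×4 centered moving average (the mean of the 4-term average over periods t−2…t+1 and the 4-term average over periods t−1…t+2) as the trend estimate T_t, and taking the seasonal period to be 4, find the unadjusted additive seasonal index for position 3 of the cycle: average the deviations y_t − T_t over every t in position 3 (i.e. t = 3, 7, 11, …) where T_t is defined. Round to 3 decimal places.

77.917

Season position 3 occurs at t = 3, 7, 11 (where T_t is defined).
t=3: T_3 = 2225.12500; y_3 − T_3 = 2303 − 2225.12500 = 77.87500
t=7: T_7 = 2628.12500; y_7 − T_7 = 2706 − 2628.12500 = 77.87500
t=11: T_11 = 3031.00000; y_11 − T_11 = 3109 − 3031.00000 = 78.00000
Mean deviation: (77.87500 + 77.87500 + 78.00000) / 3 = 77.917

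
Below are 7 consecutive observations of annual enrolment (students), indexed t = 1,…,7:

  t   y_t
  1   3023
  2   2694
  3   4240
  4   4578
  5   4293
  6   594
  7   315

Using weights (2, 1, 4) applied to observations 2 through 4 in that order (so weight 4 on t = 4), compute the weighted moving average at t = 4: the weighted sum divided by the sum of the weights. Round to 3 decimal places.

Weighted sum: 2·2694 + 1·4240 + 4·4578 = 5388 + 4240 + 18312 = 27940
Weight total: 2 + 1 + 4 = 7
WMA = 27940 / 7 = 3991.429

3991.429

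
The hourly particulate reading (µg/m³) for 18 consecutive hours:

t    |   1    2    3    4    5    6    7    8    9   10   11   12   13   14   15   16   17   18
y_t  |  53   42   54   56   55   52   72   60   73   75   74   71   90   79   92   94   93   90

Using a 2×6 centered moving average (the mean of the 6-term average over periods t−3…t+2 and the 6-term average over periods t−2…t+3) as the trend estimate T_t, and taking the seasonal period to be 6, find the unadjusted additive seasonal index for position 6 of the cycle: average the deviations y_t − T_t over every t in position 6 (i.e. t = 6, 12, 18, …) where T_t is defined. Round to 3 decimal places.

Season position 6 occurs at t = 6, 12 (where T_t is defined).
t=6: T_6 = 59.75000; y_6 − T_6 = 52 − 59.75000 = -7.75000
t=12: T_12 = 78.58333; y_12 − T_12 = 71 − 78.58333 = -7.58333
Mean deviation: (-7.75000 + -7.58333) / 2 = -7.667

-7.667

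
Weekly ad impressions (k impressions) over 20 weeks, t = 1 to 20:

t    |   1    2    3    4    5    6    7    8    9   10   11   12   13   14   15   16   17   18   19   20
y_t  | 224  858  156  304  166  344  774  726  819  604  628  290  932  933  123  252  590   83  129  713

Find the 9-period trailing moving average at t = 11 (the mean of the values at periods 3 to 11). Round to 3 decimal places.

502.333

Sum of periods 3–11: 156 + 304 + 166 + 344 + 774 + 726 + 819 + 604 + 628 = 4521
Divide by 9: 4521 / 9 = 502.333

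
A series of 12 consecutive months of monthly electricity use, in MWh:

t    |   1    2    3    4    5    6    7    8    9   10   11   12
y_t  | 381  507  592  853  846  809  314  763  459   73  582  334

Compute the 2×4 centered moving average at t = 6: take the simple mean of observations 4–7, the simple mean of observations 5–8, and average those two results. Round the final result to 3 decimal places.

694.250

Sum over 4–7: 853 + 846 + 809 + 314 = 2822
Sum over 5–8: 846 + 809 + 314 + 763 = 2732
CMA at t=6 = (2822 + 2732) / (2·4) = 5554 / 8 = 694.250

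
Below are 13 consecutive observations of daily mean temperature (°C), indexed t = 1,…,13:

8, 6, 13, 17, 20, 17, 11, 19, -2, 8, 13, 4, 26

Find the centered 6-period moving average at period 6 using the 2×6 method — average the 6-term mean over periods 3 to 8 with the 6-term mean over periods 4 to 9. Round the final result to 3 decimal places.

Sum over 3–8: 13 + 17 + 20 + 17 + 11 + 19 = 97
Sum over 4–9: 17 + 20 + 17 + 11 + 19 + (-2) = 82
CMA at t=6 = (97 + 82) / (2·6) = 179 / 12 = 14.917

14.917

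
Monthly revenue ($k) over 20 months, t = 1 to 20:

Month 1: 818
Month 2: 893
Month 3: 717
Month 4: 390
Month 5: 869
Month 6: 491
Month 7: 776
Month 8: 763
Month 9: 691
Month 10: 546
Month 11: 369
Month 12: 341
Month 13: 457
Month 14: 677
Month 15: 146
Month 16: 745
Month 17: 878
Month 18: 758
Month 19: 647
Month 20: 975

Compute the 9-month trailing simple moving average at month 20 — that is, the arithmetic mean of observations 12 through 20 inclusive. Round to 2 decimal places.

Sum of periods 12–20: 341 + 457 + 677 + 146 + 745 + 878 + 758 + 647 + 975 = 5624
Divide by 9: 5624 / 9 = 624.89

624.89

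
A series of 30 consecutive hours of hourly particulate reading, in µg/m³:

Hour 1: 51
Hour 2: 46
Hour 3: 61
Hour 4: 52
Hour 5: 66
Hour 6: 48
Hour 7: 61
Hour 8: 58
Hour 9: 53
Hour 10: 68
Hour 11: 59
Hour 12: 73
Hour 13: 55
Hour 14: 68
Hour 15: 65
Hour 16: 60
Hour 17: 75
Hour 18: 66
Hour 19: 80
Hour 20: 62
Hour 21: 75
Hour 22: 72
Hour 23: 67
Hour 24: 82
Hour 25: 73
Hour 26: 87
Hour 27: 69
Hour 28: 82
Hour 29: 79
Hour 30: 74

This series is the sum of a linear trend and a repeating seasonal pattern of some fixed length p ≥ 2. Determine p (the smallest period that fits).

First differences y_{t+1} − y_t: -5, 15, -9, 14, -18, 13, -3, -5, 15, -9, 14, -18, 13, -3, -5, 15, …
The difference pattern repeats every 7 terms and not for any smaller step, so p = 7.

7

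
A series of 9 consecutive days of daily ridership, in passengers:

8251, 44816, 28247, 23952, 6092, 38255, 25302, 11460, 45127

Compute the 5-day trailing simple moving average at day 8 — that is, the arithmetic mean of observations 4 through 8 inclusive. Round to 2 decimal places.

Sum of periods 4–8: 23952 + 6092 + 38255 + 25302 + 11460 = 105061
Divide by 5: 105061 / 5 = 21012.20

21012.20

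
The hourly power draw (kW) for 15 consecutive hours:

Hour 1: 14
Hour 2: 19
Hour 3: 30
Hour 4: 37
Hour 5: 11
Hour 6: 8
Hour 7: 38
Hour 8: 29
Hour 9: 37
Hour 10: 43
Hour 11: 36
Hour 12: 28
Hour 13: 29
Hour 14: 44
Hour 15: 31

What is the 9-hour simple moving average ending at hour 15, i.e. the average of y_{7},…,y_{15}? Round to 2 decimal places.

Sum of periods 7–15: 38 + 29 + 37 + 43 + 36 + 28 + 29 + 44 + 31 = 315
Divide by 9: 315 / 9 = 35.00

35.00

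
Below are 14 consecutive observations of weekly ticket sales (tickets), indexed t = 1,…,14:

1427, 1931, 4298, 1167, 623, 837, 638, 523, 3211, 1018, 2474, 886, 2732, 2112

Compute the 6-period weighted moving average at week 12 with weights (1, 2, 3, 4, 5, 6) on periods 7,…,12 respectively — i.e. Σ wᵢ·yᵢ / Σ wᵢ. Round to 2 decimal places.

1575.00

Weighted sum: 1·638 + 2·523 + 3·3211 + 4·1018 + 5·2474 + 6·886 = 638 + 1046 + 9633 + 4072 + 12370 + 5316 = 33075
Weight total: 1 + 2 + 3 + 4 + 5 + 6 = 21
WMA = 33075 / 21 = 1575.00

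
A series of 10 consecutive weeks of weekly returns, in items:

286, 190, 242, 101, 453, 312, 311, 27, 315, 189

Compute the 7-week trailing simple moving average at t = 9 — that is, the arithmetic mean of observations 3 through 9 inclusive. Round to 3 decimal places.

251.571

Sum of periods 3–9: 242 + 101 + 453 + 312 + 311 + 27 + 315 = 1761
Divide by 7: 1761 / 7 = 251.571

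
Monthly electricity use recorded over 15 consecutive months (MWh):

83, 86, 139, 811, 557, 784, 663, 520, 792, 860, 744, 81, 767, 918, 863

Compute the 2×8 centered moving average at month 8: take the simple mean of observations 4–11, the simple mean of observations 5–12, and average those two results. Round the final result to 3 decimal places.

Sum over 4–11: 811 + 557 + 784 + 663 + 520 + 792 + 860 + 744 = 5731
Sum over 5–12: 557 + 784 + 663 + 520 + 792 + 860 + 744 + 81 = 5001
CMA at t=8 = (5731 + 5001) / (2·8) = 10732 / 16 = 670.750

670.750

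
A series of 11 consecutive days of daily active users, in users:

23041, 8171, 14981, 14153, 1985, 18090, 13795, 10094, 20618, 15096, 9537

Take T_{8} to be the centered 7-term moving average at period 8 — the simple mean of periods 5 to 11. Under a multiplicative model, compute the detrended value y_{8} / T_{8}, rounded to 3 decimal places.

Trend T_8 = (1985 + 18090 + 13795 + 10094 + 20618 + 15096 + 9537) / 7 = 89215/7 = 12745.00000
Ratio to trend: 10094 / 12745.00000 = 0.792

0.792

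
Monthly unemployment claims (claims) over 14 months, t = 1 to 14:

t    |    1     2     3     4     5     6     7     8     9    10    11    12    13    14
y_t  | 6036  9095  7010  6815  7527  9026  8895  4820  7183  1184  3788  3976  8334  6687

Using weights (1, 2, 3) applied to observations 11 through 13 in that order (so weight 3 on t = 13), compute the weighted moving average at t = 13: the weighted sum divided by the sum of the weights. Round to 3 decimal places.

Weighted sum: 1·3788 + 2·3976 + 3·8334 = 3788 + 7952 + 25002 = 36742
Weight total: 1 + 2 + 3 = 6
WMA = 36742 / 6 = 6123.667

6123.667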